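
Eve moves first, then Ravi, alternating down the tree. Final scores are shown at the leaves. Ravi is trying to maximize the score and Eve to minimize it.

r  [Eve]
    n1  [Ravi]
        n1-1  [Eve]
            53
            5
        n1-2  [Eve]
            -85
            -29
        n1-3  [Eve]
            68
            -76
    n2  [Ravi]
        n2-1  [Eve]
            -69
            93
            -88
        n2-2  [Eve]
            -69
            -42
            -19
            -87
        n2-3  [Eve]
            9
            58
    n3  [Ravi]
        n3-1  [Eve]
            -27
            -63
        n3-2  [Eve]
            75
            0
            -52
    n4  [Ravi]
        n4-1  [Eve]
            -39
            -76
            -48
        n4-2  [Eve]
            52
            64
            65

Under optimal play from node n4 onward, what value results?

52

n4-1 (Eve): min(-39, -76, -48) = -76
n4-2 (Eve): min(52, 64, 65) = 52
n4 (Ravi): max(-76, 52) = 52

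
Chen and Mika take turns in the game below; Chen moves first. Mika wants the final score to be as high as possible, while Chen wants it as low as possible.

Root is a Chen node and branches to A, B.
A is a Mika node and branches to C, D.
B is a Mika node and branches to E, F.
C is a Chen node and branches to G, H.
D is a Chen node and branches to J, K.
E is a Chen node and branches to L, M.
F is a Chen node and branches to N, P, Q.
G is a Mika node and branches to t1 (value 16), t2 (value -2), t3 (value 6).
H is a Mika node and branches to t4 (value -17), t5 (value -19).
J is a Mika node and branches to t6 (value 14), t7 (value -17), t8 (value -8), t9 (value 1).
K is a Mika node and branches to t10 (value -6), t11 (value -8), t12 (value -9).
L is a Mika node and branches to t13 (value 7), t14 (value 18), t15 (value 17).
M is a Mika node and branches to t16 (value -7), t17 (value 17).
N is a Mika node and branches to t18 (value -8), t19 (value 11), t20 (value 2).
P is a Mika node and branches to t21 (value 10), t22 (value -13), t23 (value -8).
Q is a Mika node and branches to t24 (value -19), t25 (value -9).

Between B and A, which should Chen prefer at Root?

L (Mika): max(7, 18, 17) = 18
M (Mika): max(-7, 17) = 17
E (Chen): min(18, 17) = 17
N (Mika): max(-8, 11, 2) = 11
P (Mika): max(10, -13, -8) = 10
Q (Mika): max(-19, -9) = -9
F (Chen): min(11, 10, -9) = -9
B (Mika): max(17, -9) = 17
G (Mika): max(16, -2, 6) = 16
H (Mika): max(-17, -19) = -17
C (Chen): min(16, -17) = -17
J (Mika): max(14, -17, -8, 1) = 14
K (Mika): max(-6, -8, -9) = -6
D (Chen): min(14, -6) = -6
A (Mika): max(-17, -6) = -6
Chen prefers the lower value; B=17, A=-6. A is better since -6 < 17.

A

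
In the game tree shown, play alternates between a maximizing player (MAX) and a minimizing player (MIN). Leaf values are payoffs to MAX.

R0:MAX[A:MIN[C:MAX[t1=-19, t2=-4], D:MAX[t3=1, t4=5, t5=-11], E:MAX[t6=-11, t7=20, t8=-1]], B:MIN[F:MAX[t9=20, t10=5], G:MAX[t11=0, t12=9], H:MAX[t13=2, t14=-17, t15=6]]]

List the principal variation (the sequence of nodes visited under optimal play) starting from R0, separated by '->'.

C (MAX): max(-19, -4) = -4
D (MAX): max(1, 5, -11) = 5
E (MAX): max(-11, 20, -1) = 20
A (MIN): min(-4, 5, 20) = -4
F (MAX): max(20, 5) = 20
G (MAX): max(0, 9) = 9
H (MAX): max(2, -17, 6) = 6
B (MIN): min(20, 9, 6) = 6
R0 (MAX): max(-4, 6) = 6
At R0, MAX picks B (highest: 6).
At B, MIN picks H (lowest: 6).
At H, MAX picks t15 (highest: 6).
Terminal value 6.

R0 -> B -> H -> t15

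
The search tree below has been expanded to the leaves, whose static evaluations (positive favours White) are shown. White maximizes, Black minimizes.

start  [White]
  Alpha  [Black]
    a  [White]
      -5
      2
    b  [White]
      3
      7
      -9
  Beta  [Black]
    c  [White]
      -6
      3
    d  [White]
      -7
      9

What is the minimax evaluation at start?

3

a (White): max(-5, 2) = 2
b (White): max(3, 7, -9) = 7
Alpha (Black): min(2, 7) = 2
c (White): max(-6, 3) = 3
d (White): max(-7, 9) = 9
Beta (Black): min(3, 9) = 3
start (White): max(2, 3) = 3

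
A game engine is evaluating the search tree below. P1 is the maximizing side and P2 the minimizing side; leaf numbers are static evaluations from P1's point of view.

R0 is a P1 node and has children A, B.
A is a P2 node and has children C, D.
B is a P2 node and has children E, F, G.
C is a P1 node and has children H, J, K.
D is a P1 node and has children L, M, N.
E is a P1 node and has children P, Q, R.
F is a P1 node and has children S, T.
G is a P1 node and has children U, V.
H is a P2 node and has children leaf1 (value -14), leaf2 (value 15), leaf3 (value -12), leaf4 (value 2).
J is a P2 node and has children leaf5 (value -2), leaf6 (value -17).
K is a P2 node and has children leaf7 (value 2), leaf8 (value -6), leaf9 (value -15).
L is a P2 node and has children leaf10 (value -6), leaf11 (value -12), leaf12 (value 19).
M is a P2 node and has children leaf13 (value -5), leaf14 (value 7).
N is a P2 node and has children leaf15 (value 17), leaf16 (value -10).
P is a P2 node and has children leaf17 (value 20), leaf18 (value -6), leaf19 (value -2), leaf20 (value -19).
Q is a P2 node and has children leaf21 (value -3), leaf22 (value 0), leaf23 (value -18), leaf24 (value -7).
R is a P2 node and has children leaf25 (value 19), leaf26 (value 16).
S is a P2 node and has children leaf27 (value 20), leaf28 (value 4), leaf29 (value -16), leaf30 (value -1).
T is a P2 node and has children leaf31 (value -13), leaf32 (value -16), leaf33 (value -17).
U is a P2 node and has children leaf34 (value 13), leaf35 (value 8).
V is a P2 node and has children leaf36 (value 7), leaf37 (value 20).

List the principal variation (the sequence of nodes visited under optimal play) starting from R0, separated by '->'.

H (P2): min(-14, 15, -12, 2) = -14
J (P2): min(-2, -17) = -17
K (P2): min(2, -6, -15) = -15
C (P1): max(-14, -17, -15) = -14
L (P2): min(-6, -12, 19) = -12
M (P2): min(-5, 7) = -5
N (P2): min(17, -10) = -10
D (P1): max(-12, -5, -10) = -5
A (P2): min(-14, -5) = -14
P (P2): min(20, -6, -2, -19) = -19
Q (P2): min(-3, 0, -18, -7) = -18
R (P2): min(19, 16) = 16
E (P1): max(-19, -18, 16) = 16
S (P2): min(20, 4, -16, -1) = -16
T (P2): min(-13, -16, -17) = -17
F (P1): max(-16, -17) = -16
U (P2): min(13, 8) = 8
V (P2): min(7, 20) = 7
G (P1): max(8, 7) = 8
B (P2): min(16, -16, 8) = -16
R0 (P1): max(-14, -16) = -14
At R0, P1 picks A (highest: -14).
At A, P2 picks C (lowest: -14).
At C, P1 picks H (highest: -14).
At H, P2 picks leaf1 (lowest: -14).
Terminal value -14.

R0 -> A -> C -> H -> leaf1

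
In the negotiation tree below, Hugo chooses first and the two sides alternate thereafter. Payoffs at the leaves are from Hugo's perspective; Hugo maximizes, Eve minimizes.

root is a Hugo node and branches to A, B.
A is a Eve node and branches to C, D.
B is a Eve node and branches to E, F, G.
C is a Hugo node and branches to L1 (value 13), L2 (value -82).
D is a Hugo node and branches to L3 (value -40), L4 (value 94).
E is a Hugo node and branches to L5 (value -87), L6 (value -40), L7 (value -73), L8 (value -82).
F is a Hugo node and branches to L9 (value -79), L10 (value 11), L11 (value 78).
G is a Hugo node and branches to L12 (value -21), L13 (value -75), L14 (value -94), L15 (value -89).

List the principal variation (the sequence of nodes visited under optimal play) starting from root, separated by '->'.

root -> A -> C -> L1

C (Hugo): max(13, -82) = 13
D (Hugo): max(-40, 94) = 94
A (Eve): min(13, 94) = 13
E (Hugo): max(-87, -40, -73, -82) = -40
F (Hugo): max(-79, 11, 78) = 78
G (Hugo): max(-21, -75, -94, -89) = -21
B (Eve): min(-40, 78, -21) = -40
root (Hugo): max(13, -40) = 13
At root, Hugo picks A (highest: 13).
At A, Eve picks C (lowest: 13).
At C, Hugo picks L1 (highest: 13).
Terminal value 13.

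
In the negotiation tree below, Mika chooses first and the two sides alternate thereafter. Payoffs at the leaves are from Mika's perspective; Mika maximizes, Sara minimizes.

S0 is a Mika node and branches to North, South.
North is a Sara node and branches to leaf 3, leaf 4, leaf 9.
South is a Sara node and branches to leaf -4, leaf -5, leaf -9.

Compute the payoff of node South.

-9

South (Sara): min(-4, -5, -9) = -9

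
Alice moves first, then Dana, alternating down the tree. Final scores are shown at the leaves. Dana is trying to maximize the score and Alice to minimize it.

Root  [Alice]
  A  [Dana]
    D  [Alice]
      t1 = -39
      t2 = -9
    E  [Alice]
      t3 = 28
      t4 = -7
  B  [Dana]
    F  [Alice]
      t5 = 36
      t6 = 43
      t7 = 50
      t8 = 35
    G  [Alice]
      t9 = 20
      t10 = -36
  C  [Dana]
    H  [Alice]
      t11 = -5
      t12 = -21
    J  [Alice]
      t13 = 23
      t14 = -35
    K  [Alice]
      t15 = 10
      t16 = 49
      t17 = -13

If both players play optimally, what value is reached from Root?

D (Alice): min(-39, -9) = -39
E (Alice): min(28, -7) = -7
A (Dana): max(-39, -7) = -7
F (Alice): min(36, 43, 50, 35) = 35
G (Alice): min(20, -36) = -36
B (Dana): max(35, -36) = 35
H (Alice): min(-5, -21) = -21
J (Alice): min(23, -35) = -35
K (Alice): min(10, 49, -13) = -13
C (Dana): max(-21, -35, -13) = -13
Root (Alice): min(-7, 35, -13) = -13

-13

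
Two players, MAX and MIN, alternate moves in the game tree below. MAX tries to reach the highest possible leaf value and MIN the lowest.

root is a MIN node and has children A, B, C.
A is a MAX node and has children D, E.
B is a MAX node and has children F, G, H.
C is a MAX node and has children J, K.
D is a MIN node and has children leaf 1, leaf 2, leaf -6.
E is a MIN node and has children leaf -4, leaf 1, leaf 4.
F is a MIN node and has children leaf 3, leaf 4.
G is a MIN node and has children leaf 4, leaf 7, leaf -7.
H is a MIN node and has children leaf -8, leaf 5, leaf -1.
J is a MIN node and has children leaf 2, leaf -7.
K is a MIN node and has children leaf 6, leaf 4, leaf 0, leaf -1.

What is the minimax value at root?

-4

D (MIN): min(1, 2, -6) = -6
E (MIN): min(-4, 1, 4) = -4
A (MAX): max(-6, -4) = -4
F (MIN): min(3, 4) = 3
G (MIN): min(4, 7, -7) = -7
H (MIN): min(-8, 5, -1) = -8
B (MAX): max(3, -7, -8) = 3
J (MIN): min(2, -7) = -7
K (MIN): min(6, 4, 0, -1) = -1
C (MAX): max(-7, -1) = -1
root (MIN): min(-4, 3, -1) = -4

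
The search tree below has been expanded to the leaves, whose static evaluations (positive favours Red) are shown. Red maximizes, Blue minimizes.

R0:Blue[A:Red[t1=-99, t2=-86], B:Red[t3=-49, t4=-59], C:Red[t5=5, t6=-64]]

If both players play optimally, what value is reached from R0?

-86

A (Red): max(-99, -86) = -86
B (Red): max(-49, -59) = -49
C (Red): max(5, -64) = 5
R0 (Blue): min(-86, -49, 5) = -86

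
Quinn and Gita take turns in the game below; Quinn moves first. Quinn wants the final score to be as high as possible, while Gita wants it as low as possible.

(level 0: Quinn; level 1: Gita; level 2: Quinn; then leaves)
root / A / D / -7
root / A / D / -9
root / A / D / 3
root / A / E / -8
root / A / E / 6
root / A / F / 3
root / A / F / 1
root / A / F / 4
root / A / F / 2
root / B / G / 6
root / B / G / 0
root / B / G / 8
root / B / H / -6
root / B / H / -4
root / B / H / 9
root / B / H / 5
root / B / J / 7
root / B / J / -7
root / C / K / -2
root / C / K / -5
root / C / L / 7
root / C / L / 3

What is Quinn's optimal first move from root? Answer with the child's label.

B

D (Quinn): max(-7, -9, 3) = 3
E (Quinn): max(-8, 6) = 6
F (Quinn): max(3, 1, 4, 2) = 4
A (Gita): min(3, 6, 4) = 3
G (Quinn): max(6, 0, 8) = 8
H (Quinn): max(-6, -4, 9, 5) = 9
J (Quinn): max(7, -7) = 7
B (Gita): min(8, 9, 7) = 7
K (Quinn): max(-2, -5) = -2
L (Quinn): max(7, 3) = 7
C (Gita): min(-2, 7) = -2
root (Quinn): max(3, 7, -2) = 7
Quinn at root wants the highest of {A=3, B=7, C=-2}, so chooses B.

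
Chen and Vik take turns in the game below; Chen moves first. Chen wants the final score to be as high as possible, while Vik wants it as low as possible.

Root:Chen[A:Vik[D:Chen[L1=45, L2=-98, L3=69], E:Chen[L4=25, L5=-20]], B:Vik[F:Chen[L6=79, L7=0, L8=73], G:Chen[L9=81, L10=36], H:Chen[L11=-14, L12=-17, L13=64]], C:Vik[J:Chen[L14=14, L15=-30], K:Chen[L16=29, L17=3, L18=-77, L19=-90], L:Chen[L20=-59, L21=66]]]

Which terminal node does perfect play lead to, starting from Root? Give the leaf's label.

L13

D (Chen): max(45, -98, 69) = 69
E (Chen): max(25, -20) = 25
A (Vik): min(69, 25) = 25
F (Chen): max(79, 0, 73) = 79
G (Chen): max(81, 36) = 81
H (Chen): max(-14, -17, 64) = 64
B (Vik): min(79, 81, 64) = 64
J (Chen): max(14, -30) = 14
K (Chen): max(29, 3, -77, -90) = 29
L (Chen): max(-59, 66) = 66
C (Vik): min(14, 29, 66) = 14
Root (Chen): max(25, 64, 14) = 64
At Root, Chen picks B (highest: 64).
At B, Vik picks H (lowest: 64).
At H, Chen picks L13 (highest: 64).
Terminal value 64.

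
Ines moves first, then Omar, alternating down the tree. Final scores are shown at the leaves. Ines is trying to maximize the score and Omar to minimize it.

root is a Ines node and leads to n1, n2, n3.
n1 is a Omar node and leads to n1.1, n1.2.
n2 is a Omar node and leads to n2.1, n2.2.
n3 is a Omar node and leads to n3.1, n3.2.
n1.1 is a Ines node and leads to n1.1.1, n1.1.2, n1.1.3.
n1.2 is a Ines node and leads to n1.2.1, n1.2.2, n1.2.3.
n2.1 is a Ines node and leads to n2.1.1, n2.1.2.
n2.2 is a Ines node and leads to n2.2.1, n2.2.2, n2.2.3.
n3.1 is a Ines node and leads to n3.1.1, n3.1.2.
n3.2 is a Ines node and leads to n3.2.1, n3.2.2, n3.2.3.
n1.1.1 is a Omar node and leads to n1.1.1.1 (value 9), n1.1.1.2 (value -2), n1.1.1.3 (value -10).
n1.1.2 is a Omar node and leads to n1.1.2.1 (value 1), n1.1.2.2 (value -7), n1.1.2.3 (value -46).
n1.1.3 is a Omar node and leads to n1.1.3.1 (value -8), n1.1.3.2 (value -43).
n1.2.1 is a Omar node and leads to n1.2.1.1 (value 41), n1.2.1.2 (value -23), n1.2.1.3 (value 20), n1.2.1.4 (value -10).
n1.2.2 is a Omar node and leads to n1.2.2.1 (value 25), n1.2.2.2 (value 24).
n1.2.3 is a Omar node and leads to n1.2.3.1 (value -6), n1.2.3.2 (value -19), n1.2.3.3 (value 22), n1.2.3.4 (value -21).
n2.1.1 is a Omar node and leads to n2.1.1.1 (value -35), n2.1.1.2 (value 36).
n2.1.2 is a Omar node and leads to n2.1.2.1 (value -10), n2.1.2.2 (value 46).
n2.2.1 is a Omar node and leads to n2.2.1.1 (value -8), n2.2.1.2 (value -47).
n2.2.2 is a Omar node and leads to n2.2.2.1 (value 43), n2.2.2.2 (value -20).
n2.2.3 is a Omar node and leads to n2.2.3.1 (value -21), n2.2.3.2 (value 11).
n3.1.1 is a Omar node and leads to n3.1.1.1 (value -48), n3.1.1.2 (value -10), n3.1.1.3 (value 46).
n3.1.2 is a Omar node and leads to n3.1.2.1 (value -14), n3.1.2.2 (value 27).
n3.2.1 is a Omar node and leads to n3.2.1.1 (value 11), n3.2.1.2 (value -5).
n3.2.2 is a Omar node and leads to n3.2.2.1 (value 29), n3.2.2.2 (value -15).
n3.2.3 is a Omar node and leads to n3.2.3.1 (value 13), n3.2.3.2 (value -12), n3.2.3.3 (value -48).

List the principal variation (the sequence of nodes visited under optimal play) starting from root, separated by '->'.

root -> n1 -> n1.1 -> n1.1.1 -> n1.1.1.3

n1.1.1 (Omar): min(9, -2, -10) = -10
n1.1.2 (Omar): min(1, -7, -46) = -46
n1.1.3 (Omar): min(-8, -43) = -43
n1.1 (Ines): max(-10, -46, -43) = -10
n1.2.1 (Omar): min(41, -23, 20, -10) = -23
n1.2.2 (Omar): min(25, 24) = 24
n1.2.3 (Omar): min(-6, -19, 22, -21) = -21
n1.2 (Ines): max(-23, 24, -21) = 24
n1 (Omar): min(-10, 24) = -10
n2.1.1 (Omar): min(-35, 36) = -35
n2.1.2 (Omar): min(-10, 46) = -10
n2.1 (Ines): max(-35, -10) = -10
n2.2.1 (Omar): min(-8, -47) = -47
n2.2.2 (Omar): min(43, -20) = -20
n2.2.3 (Omar): min(-21, 11) = -21
n2.2 (Ines): max(-47, -20, -21) = -20
n2 (Omar): min(-10, -20) = -20
n3.1.1 (Omar): min(-48, -10, 46) = -48
n3.1.2 (Omar): min(-14, 27) = -14
n3.1 (Ines): max(-48, -14) = -14
n3.2.1 (Omar): min(11, -5) = -5
n3.2.2 (Omar): min(29, -15) = -15
n3.2.3 (Omar): min(13, -12, -48) = -48
n3.2 (Ines): max(-5, -15, -48) = -5
n3 (Omar): min(-14, -5) = -14
root (Ines): max(-10, -20, -14) = -10
At root, Ines picks n1 (highest: -10).
At n1, Omar picks n1.1 (lowest: -10).
At n1.1, Ines picks n1.1.1 (highest: -10).
At n1.1.1, Omar picks n1.1.1.3 (lowest: -10).
Terminal value -10.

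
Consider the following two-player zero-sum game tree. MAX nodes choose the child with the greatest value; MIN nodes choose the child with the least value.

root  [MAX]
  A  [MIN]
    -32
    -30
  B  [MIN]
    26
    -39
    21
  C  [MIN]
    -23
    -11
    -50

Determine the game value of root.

-32

A (MIN): min(-32, -30) = -32
B (MIN): min(26, -39, 21) = -39
C (MIN): min(-23, -11, -50) = -50
root (MAX): max(-32, -39, -50) = -32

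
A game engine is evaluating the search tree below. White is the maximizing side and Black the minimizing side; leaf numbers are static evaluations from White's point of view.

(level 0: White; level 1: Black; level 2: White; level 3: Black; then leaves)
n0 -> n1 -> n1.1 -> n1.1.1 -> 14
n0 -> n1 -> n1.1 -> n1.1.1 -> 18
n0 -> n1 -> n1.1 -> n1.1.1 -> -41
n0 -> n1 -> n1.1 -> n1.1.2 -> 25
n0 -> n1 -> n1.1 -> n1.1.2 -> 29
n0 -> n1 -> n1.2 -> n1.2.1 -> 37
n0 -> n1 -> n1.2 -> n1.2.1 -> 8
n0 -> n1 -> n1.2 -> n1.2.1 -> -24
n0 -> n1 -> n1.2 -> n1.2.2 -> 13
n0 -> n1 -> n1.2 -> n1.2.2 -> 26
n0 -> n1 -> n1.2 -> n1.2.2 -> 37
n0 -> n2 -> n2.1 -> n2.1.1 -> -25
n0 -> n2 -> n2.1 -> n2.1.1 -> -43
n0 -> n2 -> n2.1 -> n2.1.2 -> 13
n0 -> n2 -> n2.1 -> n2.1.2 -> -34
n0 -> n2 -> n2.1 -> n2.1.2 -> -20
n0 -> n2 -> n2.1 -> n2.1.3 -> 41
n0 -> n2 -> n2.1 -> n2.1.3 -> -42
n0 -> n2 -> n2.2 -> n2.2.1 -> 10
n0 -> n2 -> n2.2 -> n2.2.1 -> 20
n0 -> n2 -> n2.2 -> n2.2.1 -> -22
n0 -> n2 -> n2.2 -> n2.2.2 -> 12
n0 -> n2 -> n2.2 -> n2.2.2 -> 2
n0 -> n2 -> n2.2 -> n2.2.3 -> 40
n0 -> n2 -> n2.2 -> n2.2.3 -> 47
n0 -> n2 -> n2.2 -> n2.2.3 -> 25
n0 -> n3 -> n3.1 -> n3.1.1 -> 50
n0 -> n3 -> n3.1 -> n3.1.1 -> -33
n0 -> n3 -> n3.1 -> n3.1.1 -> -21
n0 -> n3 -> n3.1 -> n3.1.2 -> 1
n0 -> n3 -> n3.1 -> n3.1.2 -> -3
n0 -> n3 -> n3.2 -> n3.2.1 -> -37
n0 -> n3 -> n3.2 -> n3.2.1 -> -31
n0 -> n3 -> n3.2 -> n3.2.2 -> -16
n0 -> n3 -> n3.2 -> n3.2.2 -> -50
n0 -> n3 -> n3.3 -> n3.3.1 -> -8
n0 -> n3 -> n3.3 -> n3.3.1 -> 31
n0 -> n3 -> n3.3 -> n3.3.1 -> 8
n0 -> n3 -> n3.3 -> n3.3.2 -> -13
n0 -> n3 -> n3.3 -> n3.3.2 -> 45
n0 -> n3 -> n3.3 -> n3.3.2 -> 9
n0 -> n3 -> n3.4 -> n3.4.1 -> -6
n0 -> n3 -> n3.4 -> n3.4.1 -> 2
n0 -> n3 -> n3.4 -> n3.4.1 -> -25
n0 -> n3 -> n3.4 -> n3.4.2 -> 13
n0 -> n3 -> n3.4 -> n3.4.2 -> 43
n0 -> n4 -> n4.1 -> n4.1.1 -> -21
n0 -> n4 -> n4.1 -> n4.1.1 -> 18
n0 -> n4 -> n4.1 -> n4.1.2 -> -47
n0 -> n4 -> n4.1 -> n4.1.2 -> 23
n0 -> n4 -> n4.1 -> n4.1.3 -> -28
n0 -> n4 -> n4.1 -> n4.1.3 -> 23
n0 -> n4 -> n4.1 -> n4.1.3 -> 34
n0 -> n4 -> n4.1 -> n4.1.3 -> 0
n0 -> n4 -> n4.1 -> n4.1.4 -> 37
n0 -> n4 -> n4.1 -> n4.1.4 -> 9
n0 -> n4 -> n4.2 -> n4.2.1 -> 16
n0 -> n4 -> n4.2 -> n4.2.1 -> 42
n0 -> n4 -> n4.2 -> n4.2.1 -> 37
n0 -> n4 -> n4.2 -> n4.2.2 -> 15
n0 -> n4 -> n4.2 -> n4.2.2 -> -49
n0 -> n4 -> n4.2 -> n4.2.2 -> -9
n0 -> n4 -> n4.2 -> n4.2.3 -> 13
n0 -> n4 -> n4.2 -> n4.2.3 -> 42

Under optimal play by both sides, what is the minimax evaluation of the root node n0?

13

n1.1.1 (Black): min(14, 18, -41) = -41
n1.1.2 (Black): min(25, 29) = 25
n1.1 (White): max(-41, 25) = 25
n1.2.1 (Black): min(37, 8, -24) = -24
n1.2.2 (Black): min(13, 26, 37) = 13
n1.2 (White): max(-24, 13) = 13
n1 (Black): min(25, 13) = 13
n2.1.1 (Black): min(-25, -43) = -43
n2.1.2 (Black): min(13, -34, -20) = -34
n2.1.3 (Black): min(41, -42) = -42
n2.1 (White): max(-43, -34, -42) = -34
n2.2.1 (Black): min(10, 20, -22) = -22
n2.2.2 (Black): min(12, 2) = 2
n2.2.3 (Black): min(40, 47, 25) = 25
n2.2 (White): max(-22, 2, 25) = 25
n2 (Black): min(-34, 25) = -34
n3.1.1 (Black): min(50, -33, -21) = -33
n3.1.2 (Black): min(1, -3) = -3
n3.1 (White): max(-33, -3) = -3
n3.2.1 (Black): min(-37, -31) = -37
n3.2.2 (Black): min(-16, -50) = -50
n3.2 (White): max(-37, -50) = -37
n3.3.1 (Black): min(-8, 31, 8) = -8
n3.3.2 (Black): min(-13, 45, 9) = -13
n3.3 (White): max(-8, -13) = -8
n3.4.1 (Black): min(-6, 2, -25) = -25
n3.4.2 (Black): min(13, 43) = 13
n3.4 (White): max(-25, 13) = 13
n3 (Black): min(-3, -37, -8, 13) = -37
n4.1.1 (Black): min(-21, 18) = -21
n4.1.2 (Black): min(-47, 23) = -47
n4.1.3 (Black): min(-28, 23, 34, 0) = -28
n4.1.4 (Black): min(37, 9) = 9
n4.1 (White): max(-21, -47, -28, 9) = 9
n4.2.1 (Black): min(16, 42, 37) = 16
n4.2.2 (Black): min(15, -49, -9) = -49
n4.2.3 (Black): min(13, 42) = 13
n4.2 (White): max(16, -49, 13) = 16
n4 (Black): min(9, 16) = 9
n0 (White): max(13, -34, -37, 9) = 13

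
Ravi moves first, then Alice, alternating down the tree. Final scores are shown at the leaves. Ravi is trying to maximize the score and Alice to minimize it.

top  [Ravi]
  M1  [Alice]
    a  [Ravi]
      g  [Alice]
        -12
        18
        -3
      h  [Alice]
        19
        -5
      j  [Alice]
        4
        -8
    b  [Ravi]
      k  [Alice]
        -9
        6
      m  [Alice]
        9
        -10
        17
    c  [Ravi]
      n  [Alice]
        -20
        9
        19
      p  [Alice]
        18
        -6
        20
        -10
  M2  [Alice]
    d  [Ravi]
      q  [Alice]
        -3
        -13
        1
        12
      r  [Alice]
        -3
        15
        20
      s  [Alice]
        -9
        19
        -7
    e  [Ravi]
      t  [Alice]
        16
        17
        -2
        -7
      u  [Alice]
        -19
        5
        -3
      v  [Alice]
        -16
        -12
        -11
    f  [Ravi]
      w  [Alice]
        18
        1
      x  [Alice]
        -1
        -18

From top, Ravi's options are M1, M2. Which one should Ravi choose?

g (Alice): min(-12, 18, -3) = -12
h (Alice): min(19, -5) = -5
j (Alice): min(4, -8) = -8
a (Ravi): max(-12, -5, -8) = -5
k (Alice): min(-9, 6) = -9
m (Alice): min(9, -10, 17) = -10
b (Ravi): max(-9, -10) = -9
n (Alice): min(-20, 9, 19) = -20
p (Alice): min(18, -6, 20, -10) = -10
c (Ravi): max(-20, -10) = -10
M1 (Alice): min(-5, -9, -10) = -10
q (Alice): min(-3, -13, 1, 12) = -13
r (Alice): min(-3, 15, 20) = -3
s (Alice): min(-9, 19, -7) = -9
d (Ravi): max(-13, -3, -9) = -3
t (Alice): min(16, 17, -2, -7) = -7
u (Alice): min(-19, 5, -3) = -19
v (Alice): min(-16, -12, -11) = -16
e (Ravi): max(-7, -19, -16) = -7
w (Alice): min(18, 1) = 1
x (Alice): min(-1, -18) = -18
f (Ravi): max(1, -18) = 1
M2 (Alice): min(-3, -7, 1) = -7
top (Ravi): max(-10, -7) = -7
Ravi at top wants the highest of {M1=-10, M2=-7}, so chooses M2.

M2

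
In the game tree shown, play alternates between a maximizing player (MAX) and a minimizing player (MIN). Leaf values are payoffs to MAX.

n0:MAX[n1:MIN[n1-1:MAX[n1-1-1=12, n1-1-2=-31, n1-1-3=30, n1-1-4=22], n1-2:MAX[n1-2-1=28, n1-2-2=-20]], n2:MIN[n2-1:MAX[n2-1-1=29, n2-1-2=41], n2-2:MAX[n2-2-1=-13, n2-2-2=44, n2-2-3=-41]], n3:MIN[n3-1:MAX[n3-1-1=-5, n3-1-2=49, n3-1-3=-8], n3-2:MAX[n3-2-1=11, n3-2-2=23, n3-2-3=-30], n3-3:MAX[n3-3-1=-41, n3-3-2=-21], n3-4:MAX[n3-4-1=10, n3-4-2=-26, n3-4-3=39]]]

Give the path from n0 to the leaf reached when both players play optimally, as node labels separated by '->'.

n1-1 (MAX): max(12, -31, 30, 22) = 30
n1-2 (MAX): max(28, -20) = 28
n1 (MIN): min(30, 28) = 28
n2-1 (MAX): max(29, 41) = 41
n2-2 (MAX): max(-13, 44, -41) = 44
n2 (MIN): min(41, 44) = 41
n3-1 (MAX): max(-5, 49, -8) = 49
n3-2 (MAX): max(11, 23, -30) = 23
n3-3 (MAX): max(-41, -21) = -21
n3-4 (MAX): max(10, -26, 39) = 39
n3 (MIN): min(49, 23, -21, 39) = -21
n0 (MAX): max(28, 41, -21) = 41
At n0, MAX picks n2 (highest: 41).
At n2, MIN picks n2-1 (lowest: 41).
At n2-1, MAX picks n2-1-2 (highest: 41).
Terminal value 41.

n0 -> n2 -> n2-1 -> n2-1-2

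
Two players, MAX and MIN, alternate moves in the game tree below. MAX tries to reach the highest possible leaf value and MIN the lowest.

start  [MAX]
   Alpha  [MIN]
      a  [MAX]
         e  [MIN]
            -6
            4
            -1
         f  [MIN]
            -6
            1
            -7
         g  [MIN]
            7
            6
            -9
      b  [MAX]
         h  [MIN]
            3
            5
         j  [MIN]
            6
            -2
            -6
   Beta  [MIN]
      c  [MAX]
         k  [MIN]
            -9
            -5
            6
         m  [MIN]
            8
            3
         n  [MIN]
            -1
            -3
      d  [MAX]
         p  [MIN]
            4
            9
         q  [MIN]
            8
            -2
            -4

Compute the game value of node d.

4

p (MIN): min(4, 9) = 4
q (MIN): min(8, -2, -4) = -4
d (MAX): max(4, -4) = 4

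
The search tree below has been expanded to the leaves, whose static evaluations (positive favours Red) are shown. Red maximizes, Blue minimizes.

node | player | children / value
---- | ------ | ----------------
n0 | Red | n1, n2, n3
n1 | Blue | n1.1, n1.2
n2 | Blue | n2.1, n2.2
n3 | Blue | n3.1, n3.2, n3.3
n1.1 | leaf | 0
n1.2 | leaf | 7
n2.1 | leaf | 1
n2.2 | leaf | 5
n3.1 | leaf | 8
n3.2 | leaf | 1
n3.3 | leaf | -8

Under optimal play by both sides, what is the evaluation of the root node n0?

1

n1 (Blue): min(0, 7) = 0
n2 (Blue): min(1, 5) = 1
n3 (Blue): min(8, 1, -8) = -8
n0 (Red): max(0, 1, -8) = 1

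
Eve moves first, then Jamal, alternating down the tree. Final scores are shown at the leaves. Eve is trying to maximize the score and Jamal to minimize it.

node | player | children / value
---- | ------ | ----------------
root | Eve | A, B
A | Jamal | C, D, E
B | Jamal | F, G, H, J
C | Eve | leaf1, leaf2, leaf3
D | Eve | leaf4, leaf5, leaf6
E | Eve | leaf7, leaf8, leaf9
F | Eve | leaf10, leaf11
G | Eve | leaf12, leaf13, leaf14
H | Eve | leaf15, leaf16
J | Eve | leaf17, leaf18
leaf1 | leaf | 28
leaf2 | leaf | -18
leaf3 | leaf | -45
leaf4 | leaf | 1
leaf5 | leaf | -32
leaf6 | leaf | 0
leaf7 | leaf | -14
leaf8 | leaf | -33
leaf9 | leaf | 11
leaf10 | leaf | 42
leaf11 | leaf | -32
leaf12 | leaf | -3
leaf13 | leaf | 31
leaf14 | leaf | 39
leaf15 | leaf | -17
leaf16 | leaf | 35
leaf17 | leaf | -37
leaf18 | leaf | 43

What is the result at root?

C (Eve): max(28, -18, -45) = 28
D (Eve): max(1, -32, 0) = 1
E (Eve): max(-14, -33, 11) = 11
A (Jamal): min(28, 1, 11) = 1
F (Eve): max(42, -32) = 42
G (Eve): max(-3, 31, 39) = 39
H (Eve): max(-17, 35) = 35
J (Eve): max(-37, 43) = 43
B (Jamal): min(42, 39, 35, 43) = 35
root (Eve): max(1, 35) = 35

35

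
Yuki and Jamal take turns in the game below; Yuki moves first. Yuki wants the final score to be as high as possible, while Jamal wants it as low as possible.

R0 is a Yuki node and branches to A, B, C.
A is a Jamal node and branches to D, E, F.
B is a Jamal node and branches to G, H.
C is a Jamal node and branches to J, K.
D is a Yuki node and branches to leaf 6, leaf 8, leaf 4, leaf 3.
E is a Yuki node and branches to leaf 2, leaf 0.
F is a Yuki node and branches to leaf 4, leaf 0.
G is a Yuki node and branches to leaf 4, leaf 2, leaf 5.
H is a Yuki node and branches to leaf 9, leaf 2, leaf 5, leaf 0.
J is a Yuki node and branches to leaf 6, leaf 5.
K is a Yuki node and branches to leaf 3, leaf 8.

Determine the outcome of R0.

6

D (Yuki): max(6, 8, 4, 3) = 8
E (Yuki): max(2, 0) = 2
F (Yuki): max(4, 0) = 4
A (Jamal): min(8, 2, 4) = 2
G (Yuki): max(4, 2, 5) = 5
H (Yuki): max(9, 2, 5, 0) = 9
B (Jamal): min(5, 9) = 5
J (Yuki): max(6, 5) = 6
K (Yuki): max(3, 8) = 8
C (Jamal): min(6, 8) = 6
R0 (Yuki): max(2, 5, 6) = 6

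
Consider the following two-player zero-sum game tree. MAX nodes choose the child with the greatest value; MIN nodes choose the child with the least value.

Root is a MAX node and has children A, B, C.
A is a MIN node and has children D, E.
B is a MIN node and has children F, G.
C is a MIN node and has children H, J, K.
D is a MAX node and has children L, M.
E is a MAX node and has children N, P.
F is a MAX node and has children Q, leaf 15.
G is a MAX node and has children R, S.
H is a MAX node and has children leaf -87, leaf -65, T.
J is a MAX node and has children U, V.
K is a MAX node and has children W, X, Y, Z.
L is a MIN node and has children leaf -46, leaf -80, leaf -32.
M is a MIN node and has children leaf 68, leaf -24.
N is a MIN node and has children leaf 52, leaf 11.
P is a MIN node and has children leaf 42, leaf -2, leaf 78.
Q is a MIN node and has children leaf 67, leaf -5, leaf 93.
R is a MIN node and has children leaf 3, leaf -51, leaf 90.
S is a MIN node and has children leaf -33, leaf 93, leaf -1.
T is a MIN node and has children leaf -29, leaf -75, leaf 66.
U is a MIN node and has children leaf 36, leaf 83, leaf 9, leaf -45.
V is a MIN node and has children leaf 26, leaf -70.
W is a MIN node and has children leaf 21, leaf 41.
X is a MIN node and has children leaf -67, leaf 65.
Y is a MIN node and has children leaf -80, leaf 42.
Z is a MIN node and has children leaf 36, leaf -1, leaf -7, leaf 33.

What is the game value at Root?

L (MIN): min(-46, -80, -32) = -80
M (MIN): min(68, -24) = -24
D (MAX): max(-80, -24) = -24
N (MIN): min(52, 11) = 11
P (MIN): min(42, -2, 78) = -2
E (MAX): max(11, -2) = 11
A (MIN): min(-24, 11) = -24
Q (MIN): min(67, -5, 93) = -5
F (MAX): max(-5, 15) = 15
R (MIN): min(3, -51, 90) = -51
S (MIN): min(-33, 93, -1) = -33
G (MAX): max(-51, -33) = -33
B (MIN): min(15, -33) = -33
T (MIN): min(-29, -75, 66) = -75
H (MAX): max(-87, -65, -75) = -65
U (MIN): min(36, 83, 9, -45) = -45
V (MIN): min(26, -70) = -70
J (MAX): max(-45, -70) = -45
W (MIN): min(21, 41) = 21
X (MIN): min(-67, 65) = -67
Y (MIN): min(-80, 42) = -80
Z (MIN): min(36, -1, -7, 33) = -7
K (MAX): max(21, -67, -80, -7) = 21
C (MIN): min(-65, -45, 21) = -65
Root (MAX): max(-24, -33, -65) = -24

-24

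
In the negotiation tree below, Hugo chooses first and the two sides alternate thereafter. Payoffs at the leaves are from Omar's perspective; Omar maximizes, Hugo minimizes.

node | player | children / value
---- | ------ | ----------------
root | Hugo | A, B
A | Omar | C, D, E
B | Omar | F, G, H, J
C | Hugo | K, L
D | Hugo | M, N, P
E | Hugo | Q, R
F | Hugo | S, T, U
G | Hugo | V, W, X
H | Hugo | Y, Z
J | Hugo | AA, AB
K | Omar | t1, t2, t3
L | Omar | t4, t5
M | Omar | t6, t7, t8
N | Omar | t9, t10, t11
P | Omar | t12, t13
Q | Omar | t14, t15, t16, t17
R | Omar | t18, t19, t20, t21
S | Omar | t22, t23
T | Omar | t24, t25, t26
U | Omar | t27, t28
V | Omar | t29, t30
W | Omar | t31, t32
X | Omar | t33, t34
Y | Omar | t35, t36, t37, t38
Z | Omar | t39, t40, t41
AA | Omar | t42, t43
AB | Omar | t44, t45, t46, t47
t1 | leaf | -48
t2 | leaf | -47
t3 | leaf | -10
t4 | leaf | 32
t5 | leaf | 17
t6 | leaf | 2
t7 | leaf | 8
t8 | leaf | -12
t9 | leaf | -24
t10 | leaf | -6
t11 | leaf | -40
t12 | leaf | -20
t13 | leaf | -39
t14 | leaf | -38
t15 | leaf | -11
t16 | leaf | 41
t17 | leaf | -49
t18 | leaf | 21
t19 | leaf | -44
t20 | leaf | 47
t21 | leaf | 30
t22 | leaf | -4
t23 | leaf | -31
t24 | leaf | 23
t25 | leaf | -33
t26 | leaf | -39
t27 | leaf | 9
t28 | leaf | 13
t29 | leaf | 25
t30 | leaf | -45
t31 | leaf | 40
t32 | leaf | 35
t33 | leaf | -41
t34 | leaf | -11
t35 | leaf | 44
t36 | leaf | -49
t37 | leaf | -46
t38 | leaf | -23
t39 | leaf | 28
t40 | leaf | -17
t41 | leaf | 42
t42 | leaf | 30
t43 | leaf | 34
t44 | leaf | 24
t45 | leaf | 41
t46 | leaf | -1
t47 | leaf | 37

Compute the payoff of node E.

Q (Omar): max(-38, -11, 41, -49) = 41
R (Omar): max(21, -44, 47, 30) = 47
E (Hugo): min(41, 47) = 41

41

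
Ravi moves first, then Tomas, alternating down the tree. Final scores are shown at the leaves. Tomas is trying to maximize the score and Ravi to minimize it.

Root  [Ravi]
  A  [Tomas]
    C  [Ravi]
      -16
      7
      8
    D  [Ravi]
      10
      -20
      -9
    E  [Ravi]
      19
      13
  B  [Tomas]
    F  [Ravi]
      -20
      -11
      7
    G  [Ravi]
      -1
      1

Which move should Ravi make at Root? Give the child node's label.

B

C (Ravi): min(-16, 7, 8) = -16
D (Ravi): min(10, -20, -9) = -20
E (Ravi): min(19, 13) = 13
A (Tomas): max(-16, -20, 13) = 13
F (Ravi): min(-20, -11, 7) = -20
G (Ravi): min(-1, 1) = -1
B (Tomas): max(-20, -1) = -1
Root (Ravi): min(13, -1) = -1
Ravi at Root wants the lowest of {A=13, B=-1}, so chooses B.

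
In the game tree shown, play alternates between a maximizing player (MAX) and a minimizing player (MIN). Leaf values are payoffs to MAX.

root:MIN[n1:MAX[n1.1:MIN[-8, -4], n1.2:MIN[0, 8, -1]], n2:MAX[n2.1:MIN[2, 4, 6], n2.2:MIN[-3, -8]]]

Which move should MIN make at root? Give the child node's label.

n1.1 (MIN): min(-8, -4) = -8
n1.2 (MIN): min(0, 8, -1) = -1
n1 (MAX): max(-8, -1) = -1
n2.1 (MIN): min(2, 4, 6) = 2
n2.2 (MIN): min(-3, -8) = -8
n2 (MAX): max(2, -8) = 2
root (MIN): min(-1, 2) = -1
MIN at root wants the lowest of {n1=-1, n2=2}, so chooses n1.

n1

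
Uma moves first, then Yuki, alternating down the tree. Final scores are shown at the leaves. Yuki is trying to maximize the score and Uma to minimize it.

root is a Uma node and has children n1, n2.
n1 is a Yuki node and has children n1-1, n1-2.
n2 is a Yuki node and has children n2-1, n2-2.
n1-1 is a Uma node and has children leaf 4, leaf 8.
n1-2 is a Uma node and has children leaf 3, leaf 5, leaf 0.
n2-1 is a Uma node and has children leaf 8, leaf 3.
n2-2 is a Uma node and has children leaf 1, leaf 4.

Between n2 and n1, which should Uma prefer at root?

n2-1 (Uma): min(8, 3) = 3
n2-2 (Uma): min(1, 4) = 1
n2 (Yuki): max(3, 1) = 3
n1-1 (Uma): min(4, 8) = 4
n1-2 (Uma): min(3, 5, 0) = 0
n1 (Yuki): max(4, 0) = 4
Uma prefers the lower value; n2=3, n1=4. n2 is better since 3 < 4.

n2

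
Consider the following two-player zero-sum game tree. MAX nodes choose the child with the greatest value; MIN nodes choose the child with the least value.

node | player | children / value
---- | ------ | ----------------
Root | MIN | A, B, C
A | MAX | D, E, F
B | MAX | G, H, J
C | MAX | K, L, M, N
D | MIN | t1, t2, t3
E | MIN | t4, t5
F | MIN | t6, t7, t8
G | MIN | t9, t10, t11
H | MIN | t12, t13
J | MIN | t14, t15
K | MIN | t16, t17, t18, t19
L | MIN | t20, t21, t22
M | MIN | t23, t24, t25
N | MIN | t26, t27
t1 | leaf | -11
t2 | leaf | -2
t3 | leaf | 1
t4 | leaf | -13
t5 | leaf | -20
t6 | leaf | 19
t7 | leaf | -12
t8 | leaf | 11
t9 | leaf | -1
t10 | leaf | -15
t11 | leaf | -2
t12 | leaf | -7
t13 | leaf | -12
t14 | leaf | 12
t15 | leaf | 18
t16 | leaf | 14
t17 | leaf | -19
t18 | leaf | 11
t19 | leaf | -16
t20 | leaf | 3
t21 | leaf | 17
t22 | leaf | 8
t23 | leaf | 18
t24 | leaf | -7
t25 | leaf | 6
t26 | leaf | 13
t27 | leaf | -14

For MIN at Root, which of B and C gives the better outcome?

C

G (MIN): min(-1, -15, -2) = -15
H (MIN): min(-7, -12) = -12
J (MIN): min(12, 18) = 12
B (MAX): max(-15, -12, 12) = 12
K (MIN): min(14, -19, 11, -16) = -19
L (MIN): min(3, 17, 8) = 3
M (MIN): min(18, -7, 6) = -7
N (MIN): min(13, -14) = -14
C (MAX): max(-19, 3, -7, -14) = 3
MIN prefers the lower value; B=12, C=3. C is better since 3 < 12.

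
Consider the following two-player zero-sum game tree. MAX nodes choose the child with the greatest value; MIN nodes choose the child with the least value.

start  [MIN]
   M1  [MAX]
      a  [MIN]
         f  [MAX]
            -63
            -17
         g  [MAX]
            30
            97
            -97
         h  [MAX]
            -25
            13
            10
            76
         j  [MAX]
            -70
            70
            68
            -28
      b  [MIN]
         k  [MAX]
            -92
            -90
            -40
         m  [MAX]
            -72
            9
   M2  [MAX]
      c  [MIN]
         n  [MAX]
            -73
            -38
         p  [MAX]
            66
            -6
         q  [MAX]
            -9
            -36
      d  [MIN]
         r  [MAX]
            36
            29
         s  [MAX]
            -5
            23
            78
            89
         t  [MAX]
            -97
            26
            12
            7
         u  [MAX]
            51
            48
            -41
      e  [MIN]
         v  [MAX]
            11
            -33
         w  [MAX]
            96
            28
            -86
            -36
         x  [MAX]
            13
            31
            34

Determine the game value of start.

f (MAX): max(-63, -17) = -17
g (MAX): max(30, 97, -97) = 97
h (MAX): max(-25, 13, 10, 76) = 76
j (MAX): max(-70, 70, 68, -28) = 70
a (MIN): min(-17, 97, 76, 70) = -17
k (MAX): max(-92, -90, -40) = -40
m (MAX): max(-72, 9) = 9
b (MIN): min(-40, 9) = -40
M1 (MAX): max(-17, -40) = -17
n (MAX): max(-73, -38) = -38
p (MAX): max(66, -6) = 66
q (MAX): max(-9, -36) = -9
c (MIN): min(-38, 66, -9) = -38
r (MAX): max(36, 29) = 36
s (MAX): max(-5, 23, 78, 89) = 89
t (MAX): max(-97, 26, 12, 7) = 26
u (MAX): max(51, 48, -41) = 51
d (MIN): min(36, 89, 26, 51) = 26
v (MAX): max(11, -33) = 11
w (MAX): max(96, 28, -86, -36) = 96
x (MAX): max(13, 31, 34) = 34
e (MIN): min(11, 96, 34) = 11
M2 (MAX): max(-38, 26, 11) = 26
start (MIN): min(-17, 26) = -17

-17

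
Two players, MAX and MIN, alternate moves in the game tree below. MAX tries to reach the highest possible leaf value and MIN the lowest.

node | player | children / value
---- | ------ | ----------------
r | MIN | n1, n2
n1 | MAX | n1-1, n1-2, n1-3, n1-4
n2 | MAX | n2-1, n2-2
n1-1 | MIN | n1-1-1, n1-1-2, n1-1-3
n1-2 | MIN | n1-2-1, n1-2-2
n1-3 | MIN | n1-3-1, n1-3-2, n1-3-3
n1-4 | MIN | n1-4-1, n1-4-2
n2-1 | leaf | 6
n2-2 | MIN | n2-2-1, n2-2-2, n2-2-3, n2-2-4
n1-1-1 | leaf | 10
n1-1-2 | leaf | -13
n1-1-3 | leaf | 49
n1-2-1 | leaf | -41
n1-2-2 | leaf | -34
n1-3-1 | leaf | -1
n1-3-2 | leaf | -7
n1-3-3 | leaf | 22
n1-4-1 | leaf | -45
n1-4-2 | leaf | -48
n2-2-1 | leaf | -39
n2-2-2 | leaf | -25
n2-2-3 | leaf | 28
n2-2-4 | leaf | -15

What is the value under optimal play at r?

n1-1 (MIN): min(10, -13, 49) = -13
n1-2 (MIN): min(-41, -34) = -41
n1-3 (MIN): min(-1, -7, 22) = -7
n1-4 (MIN): min(-45, -48) = -48
n1 (MAX): max(-13, -41, -7, -48) = -7
n2-2 (MIN): min(-39, -25, 28, -15) = -39
n2 (MAX): max(6, -39) = 6
r (MIN): min(-7, 6) = -7

-7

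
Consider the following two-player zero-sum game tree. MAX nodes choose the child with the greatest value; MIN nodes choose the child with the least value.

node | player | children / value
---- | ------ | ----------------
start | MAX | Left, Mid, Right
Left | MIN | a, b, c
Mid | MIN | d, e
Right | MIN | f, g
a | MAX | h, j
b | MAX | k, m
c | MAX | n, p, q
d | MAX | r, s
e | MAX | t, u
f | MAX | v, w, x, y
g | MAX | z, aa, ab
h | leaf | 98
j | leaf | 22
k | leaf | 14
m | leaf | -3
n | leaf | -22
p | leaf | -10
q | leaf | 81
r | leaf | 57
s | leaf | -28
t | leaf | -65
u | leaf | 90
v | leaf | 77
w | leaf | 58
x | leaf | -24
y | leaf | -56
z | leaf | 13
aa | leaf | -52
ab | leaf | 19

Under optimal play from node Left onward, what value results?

14

a (MAX): max(98, 22) = 98
b (MAX): max(14, -3) = 14
c (MAX): max(-22, -10, 81) = 81
Left (MIN): min(98, 14, 81) = 14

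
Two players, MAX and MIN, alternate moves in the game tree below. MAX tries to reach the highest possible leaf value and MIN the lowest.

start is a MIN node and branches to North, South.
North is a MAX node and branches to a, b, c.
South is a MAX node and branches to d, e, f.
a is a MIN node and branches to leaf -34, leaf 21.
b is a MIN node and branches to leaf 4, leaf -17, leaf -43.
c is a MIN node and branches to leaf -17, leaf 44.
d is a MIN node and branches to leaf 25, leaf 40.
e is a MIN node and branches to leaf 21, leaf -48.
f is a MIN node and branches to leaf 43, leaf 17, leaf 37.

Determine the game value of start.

a (MIN): min(-34, 21) = -34
b (MIN): min(4, -17, -43) = -43
c (MIN): min(-17, 44) = -17
North (MAX): max(-34, -43, -17) = -17
d (MIN): min(25, 40) = 25
e (MIN): min(21, -48) = -48
f (MIN): min(43, 17, 37) = 17
South (MAX): max(25, -48, 17) = 25
start (MIN): min(-17, 25) = -17

-17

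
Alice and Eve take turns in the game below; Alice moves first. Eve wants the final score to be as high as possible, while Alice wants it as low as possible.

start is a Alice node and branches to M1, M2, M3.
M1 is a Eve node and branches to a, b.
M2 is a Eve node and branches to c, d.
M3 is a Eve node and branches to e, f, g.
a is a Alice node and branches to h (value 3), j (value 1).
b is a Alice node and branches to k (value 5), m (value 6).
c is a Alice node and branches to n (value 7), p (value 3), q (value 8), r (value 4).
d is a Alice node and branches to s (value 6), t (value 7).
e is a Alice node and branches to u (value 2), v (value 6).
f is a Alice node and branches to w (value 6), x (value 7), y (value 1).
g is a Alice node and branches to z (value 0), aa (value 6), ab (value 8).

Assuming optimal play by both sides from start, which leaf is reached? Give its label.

a (Alice): min(3, 1) = 1
b (Alice): min(5, 6) = 5
M1 (Eve): max(1, 5) = 5
c (Alice): min(7, 3, 8, 4) = 3
d (Alice): min(6, 7) = 6
M2 (Eve): max(3, 6) = 6
e (Alice): min(2, 6) = 2
f (Alice): min(6, 7, 1) = 1
g (Alice): min(0, 6, 8) = 0
M3 (Eve): max(2, 1, 0) = 2
start (Alice): min(5, 6, 2) = 2
At start, Alice picks M3 (lowest: 2).
At M3, Eve picks e (highest: 2).
At e, Alice picks u (lowest: 2).
Terminal value 2.

u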